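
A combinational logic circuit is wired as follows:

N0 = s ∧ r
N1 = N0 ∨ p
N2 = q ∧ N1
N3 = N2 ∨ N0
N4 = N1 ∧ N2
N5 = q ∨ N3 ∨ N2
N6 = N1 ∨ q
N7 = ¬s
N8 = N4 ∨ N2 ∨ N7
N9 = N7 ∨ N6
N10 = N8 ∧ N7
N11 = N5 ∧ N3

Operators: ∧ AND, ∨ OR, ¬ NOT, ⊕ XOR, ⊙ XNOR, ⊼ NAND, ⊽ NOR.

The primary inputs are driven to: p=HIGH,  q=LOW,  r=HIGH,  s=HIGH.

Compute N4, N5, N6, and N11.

N0 = s AND r = HIGH AND HIGH = HIGH
N1 = N0 OR p = HIGH OR HIGH = HIGH
N2 = q AND N1 = LOW AND HIGH = LOW
N3 = N2 OR N0 = LOW OR HIGH = HIGH
N4 = N1 AND N2 = HIGH AND LOW = LOW
N5 = q OR N3 OR N2 = LOW OR HIGH OR LOW = HIGH
N6 = N1 OR q = HIGH OR LOW = HIGH
N11 = N5 AND N3 = HIGH AND HIGH = HIGH

N4 = LOW  N5 = HIGH  N6 = HIGH  N11 = HIGH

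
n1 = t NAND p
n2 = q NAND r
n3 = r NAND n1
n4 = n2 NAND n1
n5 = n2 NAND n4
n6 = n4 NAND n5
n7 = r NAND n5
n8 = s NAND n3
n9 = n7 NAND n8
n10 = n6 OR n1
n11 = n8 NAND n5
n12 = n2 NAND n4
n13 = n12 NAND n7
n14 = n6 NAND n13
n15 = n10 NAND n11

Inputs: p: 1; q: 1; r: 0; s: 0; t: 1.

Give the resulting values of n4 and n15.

n4 = 1, n15 = 0

n1 = t NAND p = 1 NAND 1 = 0
n2 = q NAND r = 1 NAND 0 = 1
n3 = r NAND n1 = 0 NAND 0 = 1
n4 = n2 NAND n1 = 1 NAND 0 = 1
n5 = n2 NAND n4 = 1 NAND 1 = 0
n6 = n4 NAND n5 = 1 NAND 0 = 1
n8 = s NAND n3 = 0 NAND 1 = 1
n10 = n6 OR n1 = 1 OR 0 = 1
n11 = n8 NAND n5 = 1 NAND 0 = 1
n15 = n10 NAND n11 = 1 NAND 1 = 0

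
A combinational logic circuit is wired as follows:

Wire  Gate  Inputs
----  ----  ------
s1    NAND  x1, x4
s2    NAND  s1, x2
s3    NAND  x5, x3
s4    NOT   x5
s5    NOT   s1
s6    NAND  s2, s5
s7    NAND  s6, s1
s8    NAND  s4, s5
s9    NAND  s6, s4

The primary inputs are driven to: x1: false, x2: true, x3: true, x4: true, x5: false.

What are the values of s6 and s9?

s6 = true; s9 = false

s1 = x1 NAND x4 = false NAND true = true
s2 = s1 NAND x2 = true NAND true = false
s4 = NOT x5 = NOT false = true
s5 = NOT s1 = NOT true = false
s6 = s2 NAND s5 = false NAND false = true
s9 = s6 NAND s4 = true NAND true = false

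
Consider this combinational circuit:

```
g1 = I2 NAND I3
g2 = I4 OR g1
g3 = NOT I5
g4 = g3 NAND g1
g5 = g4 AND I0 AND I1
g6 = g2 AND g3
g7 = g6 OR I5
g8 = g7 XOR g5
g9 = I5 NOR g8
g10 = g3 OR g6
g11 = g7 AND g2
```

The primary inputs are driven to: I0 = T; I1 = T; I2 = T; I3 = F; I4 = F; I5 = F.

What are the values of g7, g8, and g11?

g7 = T; g8 = T; g11 = T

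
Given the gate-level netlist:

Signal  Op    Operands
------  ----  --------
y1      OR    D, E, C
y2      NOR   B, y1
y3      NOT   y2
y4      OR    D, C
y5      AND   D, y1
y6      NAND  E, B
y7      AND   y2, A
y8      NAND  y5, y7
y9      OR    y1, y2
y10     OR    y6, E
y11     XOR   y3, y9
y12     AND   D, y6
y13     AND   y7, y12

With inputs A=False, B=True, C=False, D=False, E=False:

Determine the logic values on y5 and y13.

y1 = D OR E OR C = False OR False OR False = False
y2 = B NOR y1 = True NOR False = False
y5 = D AND y1 = False AND False = False
y6 = E NAND B = False NAND True = True
y7 = y2 AND A = False AND False = False
y12 = D AND y6 = False AND True = False
y13 = y7 AND y12 = False AND False = False

y5 = False, y13 = False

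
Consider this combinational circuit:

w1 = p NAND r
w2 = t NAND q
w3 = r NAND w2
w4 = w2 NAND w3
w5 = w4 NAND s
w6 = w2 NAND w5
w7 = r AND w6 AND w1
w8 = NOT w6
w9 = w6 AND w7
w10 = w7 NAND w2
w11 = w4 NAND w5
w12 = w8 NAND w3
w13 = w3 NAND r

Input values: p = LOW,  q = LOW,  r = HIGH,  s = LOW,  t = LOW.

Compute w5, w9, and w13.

w5 = HIGH, w9 = LOW, w13 = HIGH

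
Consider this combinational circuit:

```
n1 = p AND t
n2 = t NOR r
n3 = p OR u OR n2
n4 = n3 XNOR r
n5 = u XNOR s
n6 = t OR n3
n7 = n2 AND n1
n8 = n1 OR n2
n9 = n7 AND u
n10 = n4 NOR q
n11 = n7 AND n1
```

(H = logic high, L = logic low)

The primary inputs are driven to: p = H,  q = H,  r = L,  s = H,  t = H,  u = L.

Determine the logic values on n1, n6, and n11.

n1 = H  n6 = H  n11 = L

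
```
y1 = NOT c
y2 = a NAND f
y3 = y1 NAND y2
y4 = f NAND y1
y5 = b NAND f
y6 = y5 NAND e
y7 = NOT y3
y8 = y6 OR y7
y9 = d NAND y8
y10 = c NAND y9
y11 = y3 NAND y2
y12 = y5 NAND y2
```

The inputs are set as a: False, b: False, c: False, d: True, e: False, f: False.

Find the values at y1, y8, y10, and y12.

y1 = True, y8 = True, y10 = True, y12 = False

y1 = NOT c = NOT False = True
y2 = a NAND f = False NAND False = True
y3 = y1 NAND y2 = True NAND True = False
y5 = b NAND f = False NAND False = True
y6 = y5 NAND e = True NAND False = True
y7 = NOT y3 = NOT False = True
y8 = y6 OR y7 = True OR True = True
y9 = d NAND y8 = True NAND True = False
y10 = c NAND y9 = False NAND False = True
y12 = y5 NAND y2 = True NAND True = False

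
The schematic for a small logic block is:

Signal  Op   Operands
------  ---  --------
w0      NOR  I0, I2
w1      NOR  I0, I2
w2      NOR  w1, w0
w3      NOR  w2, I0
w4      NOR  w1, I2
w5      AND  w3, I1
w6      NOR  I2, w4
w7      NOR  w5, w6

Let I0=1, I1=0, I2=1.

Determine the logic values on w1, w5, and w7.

w0 = I0 NOR I2 = 1 NOR 1 = 0
w1 = I0 NOR I2 = 1 NOR 1 = 0
w2 = w1 NOR w0 = 0 NOR 0 = 1
w3 = w2 NOR I0 = 1 NOR 1 = 0
w4 = w1 NOR I2 = 0 NOR 1 = 0
w5 = w3 AND I1 = 0 AND 0 = 0
w6 = I2 NOR w4 = 1 NOR 0 = 0
w7 = w5 NOR w6 = 0 NOR 0 = 1

w1 = 0  w5 = 0  w7 = 1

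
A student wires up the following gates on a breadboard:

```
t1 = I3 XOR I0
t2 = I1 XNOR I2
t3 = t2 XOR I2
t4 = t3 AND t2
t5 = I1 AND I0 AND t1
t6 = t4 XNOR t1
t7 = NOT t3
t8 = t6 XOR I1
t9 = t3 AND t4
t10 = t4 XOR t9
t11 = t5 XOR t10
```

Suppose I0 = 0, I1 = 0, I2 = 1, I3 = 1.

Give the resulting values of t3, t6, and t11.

t1 = I3 XOR I0 = 1 XOR 0 = 1
t2 = I1 XNOR I2 = 0 XNOR 1 = 0
t3 = t2 XOR I2 = 0 XOR 1 = 1
t4 = t3 AND t2 = 1 AND 0 = 0
t5 = I1 AND I0 AND t1 = 0 AND 0 AND 1 = 0
t6 = t4 XNOR t1 = 0 XNOR 1 = 0
t9 = t3 AND t4 = 1 AND 0 = 0
t10 = t4 XOR t9 = 0 XOR 0 = 0
t11 = t5 XOR t10 = 0 XOR 0 = 0

t3 = 1, t6 = 0, t11 = 0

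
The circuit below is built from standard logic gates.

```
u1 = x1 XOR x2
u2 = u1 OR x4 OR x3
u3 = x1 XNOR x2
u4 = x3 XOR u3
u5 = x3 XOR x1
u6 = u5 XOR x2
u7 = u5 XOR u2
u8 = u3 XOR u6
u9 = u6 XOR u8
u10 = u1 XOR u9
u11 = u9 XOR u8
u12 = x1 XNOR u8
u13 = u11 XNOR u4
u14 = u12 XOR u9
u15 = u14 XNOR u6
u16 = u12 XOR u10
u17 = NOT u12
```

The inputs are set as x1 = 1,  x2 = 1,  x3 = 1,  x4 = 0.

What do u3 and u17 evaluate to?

u3 = x1 XNOR x2 = 1 XNOR 1 = 1
u5 = x3 XOR x1 = 1 XOR 1 = 0
u6 = u5 XOR x2 = 0 XOR 1 = 1
u8 = u3 XOR u6 = 1 XOR 1 = 0
u12 = x1 XNOR u8 = 1 XNOR 0 = 0
u17 = NOT u12 = NOT 0 = 1

u3 = 1, u17 = 1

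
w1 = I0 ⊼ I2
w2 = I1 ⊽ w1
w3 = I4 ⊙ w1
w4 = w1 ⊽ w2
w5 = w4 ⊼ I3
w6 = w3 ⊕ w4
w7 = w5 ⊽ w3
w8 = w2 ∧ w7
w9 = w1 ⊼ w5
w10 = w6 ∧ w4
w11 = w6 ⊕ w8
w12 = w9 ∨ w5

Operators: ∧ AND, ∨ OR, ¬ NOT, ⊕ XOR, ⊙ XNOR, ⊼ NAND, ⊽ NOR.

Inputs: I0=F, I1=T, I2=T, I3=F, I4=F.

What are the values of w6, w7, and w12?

w6 = F  w7 = F  w12 = T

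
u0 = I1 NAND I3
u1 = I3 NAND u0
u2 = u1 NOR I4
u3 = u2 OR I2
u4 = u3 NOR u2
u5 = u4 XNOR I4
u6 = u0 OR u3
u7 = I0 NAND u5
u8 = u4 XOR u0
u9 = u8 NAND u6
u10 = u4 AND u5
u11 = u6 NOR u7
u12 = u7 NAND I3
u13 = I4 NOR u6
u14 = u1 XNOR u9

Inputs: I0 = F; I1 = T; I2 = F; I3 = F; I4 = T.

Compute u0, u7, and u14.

u0 = T, u7 = T, u14 = T

u0 = I1 NAND I3 = T NAND F = T
u1 = I3 NAND u0 = F NAND T = T
u2 = u1 NOR I4 = T NOR T = F
u3 = u2 OR I2 = F OR F = F
u4 = u3 NOR u2 = F NOR F = T
u5 = u4 XNOR I4 = T XNOR T = T
u6 = u0 OR u3 = T OR F = T
u7 = I0 NAND u5 = F NAND T = T
u8 = u4 XOR u0 = T XOR T = F
u9 = u8 NAND u6 = F NAND T = T
u14 = u1 XNOR u9 = T XNOR T = T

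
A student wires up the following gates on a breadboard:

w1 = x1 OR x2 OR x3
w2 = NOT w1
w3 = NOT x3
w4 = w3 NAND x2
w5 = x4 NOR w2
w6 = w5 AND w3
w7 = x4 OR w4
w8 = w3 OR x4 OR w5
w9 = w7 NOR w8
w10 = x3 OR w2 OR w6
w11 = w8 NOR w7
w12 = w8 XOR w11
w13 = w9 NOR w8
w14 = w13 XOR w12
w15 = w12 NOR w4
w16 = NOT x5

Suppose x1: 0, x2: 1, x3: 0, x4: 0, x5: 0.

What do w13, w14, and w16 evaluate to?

w1 = x1 OR x2 OR x3 = 0 OR 1 OR 0 = 1
w2 = NOT w1 = NOT 1 = 0
w3 = NOT x3 = NOT 0 = 1
w4 = w3 NAND x2 = 1 NAND 1 = 0
w5 = x4 NOR w2 = 0 NOR 0 = 1
w7 = x4 OR w4 = 0 OR 0 = 0
w8 = w3 OR x4 OR w5 = 1 OR 0 OR 1 = 1
w9 = w7 NOR w8 = 0 NOR 1 = 0
w11 = w8 NOR w7 = 1 NOR 0 = 0
w12 = w8 XOR w11 = 1 XOR 0 = 1
w13 = w9 NOR w8 = 0 NOR 1 = 0
w14 = w13 XOR w12 = 0 XOR 1 = 1
w16 = NOT x5 = NOT 0 = 1

w13 = 0, w14 = 1, w16 = 1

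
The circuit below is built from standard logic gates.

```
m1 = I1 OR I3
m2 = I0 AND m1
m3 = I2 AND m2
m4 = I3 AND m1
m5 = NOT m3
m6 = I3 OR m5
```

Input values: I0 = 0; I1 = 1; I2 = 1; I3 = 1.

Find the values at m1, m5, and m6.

m1 = 1; m5 = 1; m6 = 1

m1 = I1 OR I3 = 1 OR 1 = 1
m2 = I0 AND m1 = 0 AND 1 = 0
m3 = I2 AND m2 = 1 AND 0 = 0
m5 = NOT m3 = NOT 0 = 1
m6 = I3 OR m5 = 1 OR 1 = 1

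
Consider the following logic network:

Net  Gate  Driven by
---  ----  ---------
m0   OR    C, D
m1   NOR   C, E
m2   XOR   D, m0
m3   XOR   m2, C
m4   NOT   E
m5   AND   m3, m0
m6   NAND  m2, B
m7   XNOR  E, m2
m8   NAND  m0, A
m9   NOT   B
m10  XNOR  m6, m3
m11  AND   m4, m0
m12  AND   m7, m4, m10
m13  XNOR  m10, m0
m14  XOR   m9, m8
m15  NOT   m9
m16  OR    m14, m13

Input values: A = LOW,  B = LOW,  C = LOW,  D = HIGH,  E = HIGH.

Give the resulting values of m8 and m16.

m8 = HIGH, m16 = LOW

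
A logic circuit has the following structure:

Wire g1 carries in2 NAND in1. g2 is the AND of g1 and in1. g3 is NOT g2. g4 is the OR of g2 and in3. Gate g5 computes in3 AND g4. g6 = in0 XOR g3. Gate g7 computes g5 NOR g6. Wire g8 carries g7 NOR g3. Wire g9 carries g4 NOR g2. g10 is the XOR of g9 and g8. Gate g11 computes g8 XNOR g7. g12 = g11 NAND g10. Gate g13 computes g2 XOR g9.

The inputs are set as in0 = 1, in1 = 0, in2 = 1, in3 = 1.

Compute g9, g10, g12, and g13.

g1 = in2 NAND in1 = 1 NAND 0 = 1
g2 = g1 AND in1 = 1 AND 0 = 0
g3 = NOT g2 = NOT 0 = 1
g4 = g2 OR in3 = 0 OR 1 = 1
g5 = in3 AND g4 = 1 AND 1 = 1
g6 = in0 XOR g3 = 1 XOR 1 = 0
g7 = g5 NOR g6 = 1 NOR 0 = 0
g8 = g7 NOR g3 = 0 NOR 1 = 0
g9 = g4 NOR g2 = 1 NOR 0 = 0
g10 = g9 XOR g8 = 0 XOR 0 = 0
g11 = g8 XNOR g7 = 0 XNOR 0 = 1
g12 = g11 NAND g10 = 1 NAND 0 = 1
g13 = g2 XOR g9 = 0 XOR 0 = 0

g9 = 0, g10 = 0, g12 = 1, g13 = 0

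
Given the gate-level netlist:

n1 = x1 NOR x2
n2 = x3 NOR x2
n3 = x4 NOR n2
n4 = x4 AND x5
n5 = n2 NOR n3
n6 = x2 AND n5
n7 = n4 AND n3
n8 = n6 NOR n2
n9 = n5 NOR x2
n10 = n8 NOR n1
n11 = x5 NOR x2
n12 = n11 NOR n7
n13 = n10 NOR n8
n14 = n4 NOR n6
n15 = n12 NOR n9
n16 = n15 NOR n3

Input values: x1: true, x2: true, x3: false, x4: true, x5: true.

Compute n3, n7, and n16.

n2 = x3 NOR x2 = false NOR true = false
n3 = x4 NOR n2 = true NOR false = false
n4 = x4 AND x5 = true AND true = true
n5 = n2 NOR n3 = false NOR false = true
n7 = n4 AND n3 = true AND false = false
n9 = n5 NOR x2 = true NOR true = false
n11 = x5 NOR x2 = true NOR true = false
n12 = n11 NOR n7 = false NOR false = true
n15 = n12 NOR n9 = true NOR false = false
n16 = n15 NOR n3 = false NOR false = true

n3 = false, n7 = false, n16 = true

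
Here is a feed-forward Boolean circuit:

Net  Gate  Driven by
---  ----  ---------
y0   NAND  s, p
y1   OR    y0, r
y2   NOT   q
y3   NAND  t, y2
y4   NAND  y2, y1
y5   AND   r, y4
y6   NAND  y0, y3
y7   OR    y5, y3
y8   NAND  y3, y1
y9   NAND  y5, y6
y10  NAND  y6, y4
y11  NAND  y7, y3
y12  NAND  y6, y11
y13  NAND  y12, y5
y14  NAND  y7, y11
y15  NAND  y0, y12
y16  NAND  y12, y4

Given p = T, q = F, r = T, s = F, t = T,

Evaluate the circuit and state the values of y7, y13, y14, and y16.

y7 = F, y13 = T, y14 = T, y16 = T

y0 = s NAND p = F NAND T = T
y1 = y0 OR r = T OR T = T
y2 = NOT q = NOT F = T
y3 = t NAND y2 = T NAND T = F
y4 = y2 NAND y1 = T NAND T = F
y5 = r AND y4 = T AND F = F
y6 = y0 NAND y3 = T NAND F = T
y7 = y5 OR y3 = F OR F = F
y11 = y7 NAND y3 = F NAND F = T
y12 = y6 NAND y11 = T NAND T = F
y13 = y12 NAND y5 = F NAND F = T
y14 = y7 NAND y11 = F NAND T = T
y16 = y12 NAND y4 = F NAND F = T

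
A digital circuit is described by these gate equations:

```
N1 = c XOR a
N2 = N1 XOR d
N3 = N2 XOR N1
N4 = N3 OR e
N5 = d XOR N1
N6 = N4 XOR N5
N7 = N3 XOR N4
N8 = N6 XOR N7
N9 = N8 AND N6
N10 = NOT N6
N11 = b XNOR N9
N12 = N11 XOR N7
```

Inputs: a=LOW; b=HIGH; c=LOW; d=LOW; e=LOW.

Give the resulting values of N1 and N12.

N1 = LOW, N12 = LOW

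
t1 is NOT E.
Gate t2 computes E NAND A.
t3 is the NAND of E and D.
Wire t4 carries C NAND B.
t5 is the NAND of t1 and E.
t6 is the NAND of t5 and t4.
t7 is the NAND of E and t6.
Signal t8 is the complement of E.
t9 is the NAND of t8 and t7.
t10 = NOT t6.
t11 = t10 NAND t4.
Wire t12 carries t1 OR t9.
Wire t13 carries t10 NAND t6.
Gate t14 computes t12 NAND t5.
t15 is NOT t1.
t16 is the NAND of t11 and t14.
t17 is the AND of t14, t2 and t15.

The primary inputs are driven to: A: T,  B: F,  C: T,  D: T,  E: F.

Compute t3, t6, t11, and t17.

t1 = NOT E = NOT F = T
t2 = E NAND A = F NAND T = T
t3 = E NAND D = F NAND T = T
t4 = C NAND B = T NAND F = T
t5 = t1 NAND E = T NAND F = T
t6 = t5 NAND t4 = T NAND T = F
t7 = E NAND t6 = F NAND F = T
t8 = NOT E = NOT F = T
t9 = t8 NAND t7 = T NAND T = F
t10 = NOT t6 = NOT F = T
t11 = t10 NAND t4 = T NAND T = F
t12 = t1 OR t9 = T OR F = T
t14 = t12 NAND t5 = T NAND T = F
t15 = NOT t1 = NOT T = F
t17 = t14 AND t2 AND t15 = F AND T AND F = F

t3 = T, t6 = F, t11 = F, t17 = F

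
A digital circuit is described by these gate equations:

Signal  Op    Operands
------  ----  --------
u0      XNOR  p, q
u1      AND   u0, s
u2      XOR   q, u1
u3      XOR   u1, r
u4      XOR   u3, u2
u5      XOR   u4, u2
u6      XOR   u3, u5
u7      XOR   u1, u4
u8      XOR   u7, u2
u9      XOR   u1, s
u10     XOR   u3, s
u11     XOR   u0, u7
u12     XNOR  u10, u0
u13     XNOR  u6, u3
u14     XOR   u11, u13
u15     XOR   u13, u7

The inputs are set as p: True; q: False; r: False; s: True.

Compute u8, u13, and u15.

u0 = p XNOR q = True XNOR False = False
u1 = u0 AND s = False AND True = False
u2 = q XOR u1 = False XOR False = False
u3 = u1 XOR r = False XOR False = False
u4 = u3 XOR u2 = False XOR False = False
u5 = u4 XOR u2 = False XOR False = False
u6 = u3 XOR u5 = False XOR False = False
u7 = u1 XOR u4 = False XOR False = False
u8 = u7 XOR u2 = False XOR False = False
u13 = u6 XNOR u3 = False XNOR False = True
u15 = u13 XOR u7 = True XOR False = True

u8 = False  u13 = True  u15 = True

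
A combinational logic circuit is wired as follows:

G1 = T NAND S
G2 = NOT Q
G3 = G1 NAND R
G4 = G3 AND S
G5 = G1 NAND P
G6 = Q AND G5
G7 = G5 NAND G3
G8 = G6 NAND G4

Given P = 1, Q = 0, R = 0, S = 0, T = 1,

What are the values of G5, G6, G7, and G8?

G1 = T NAND S = 1 NAND 0 = 1
G3 = G1 NAND R = 1 NAND 0 = 1
G4 = G3 AND S = 1 AND 0 = 0
G5 = G1 NAND P = 1 NAND 1 = 0
G6 = Q AND G5 = 0 AND 0 = 0
G7 = G5 NAND G3 = 0 NAND 1 = 1
G8 = G6 NAND G4 = 0 NAND 0 = 1

G5 = 0; G6 = 0; G7 = 1; G8 = 1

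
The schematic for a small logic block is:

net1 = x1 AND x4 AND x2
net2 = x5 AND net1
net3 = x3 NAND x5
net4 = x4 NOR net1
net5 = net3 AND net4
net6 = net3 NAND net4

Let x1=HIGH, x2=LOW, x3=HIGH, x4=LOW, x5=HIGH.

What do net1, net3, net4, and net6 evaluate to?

net1 = x1 AND x4 AND x2 = HIGH AND LOW AND LOW = LOW
net3 = x3 NAND x5 = HIGH NAND HIGH = LOW
net4 = x4 NOR net1 = LOW NOR LOW = HIGH
net6 = net3 NAND net4 = LOW NAND HIGH = HIGH

net1 = LOW; net3 = LOW; net4 = HIGH; net6 = HIGH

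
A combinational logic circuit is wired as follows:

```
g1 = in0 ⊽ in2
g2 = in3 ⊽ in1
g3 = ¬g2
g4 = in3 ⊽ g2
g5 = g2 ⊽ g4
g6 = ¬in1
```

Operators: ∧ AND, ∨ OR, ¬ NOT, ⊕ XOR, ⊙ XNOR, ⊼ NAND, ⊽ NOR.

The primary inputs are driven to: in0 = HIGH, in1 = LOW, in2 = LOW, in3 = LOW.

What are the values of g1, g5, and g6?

g1 = LOW  g5 = LOW  g6 = HIGH

g1 = in0 NOR in2 = HIGH NOR LOW = LOW
g2 = in3 NOR in1 = LOW NOR LOW = HIGH
g4 = in3 NOR g2 = LOW NOR HIGH = LOW
g5 = g2 NOR g4 = HIGH NOR LOW = LOW
g6 = NOT in1 = NOT LOW = HIGH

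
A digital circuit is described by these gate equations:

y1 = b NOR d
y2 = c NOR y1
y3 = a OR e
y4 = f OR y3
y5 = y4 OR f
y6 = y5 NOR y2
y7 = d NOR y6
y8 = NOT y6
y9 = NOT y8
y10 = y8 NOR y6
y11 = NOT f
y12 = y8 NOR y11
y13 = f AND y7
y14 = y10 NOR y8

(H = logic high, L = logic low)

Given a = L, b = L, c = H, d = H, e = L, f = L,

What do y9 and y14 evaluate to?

y1 = b NOR d = L NOR H = L
y2 = c NOR y1 = H NOR L = L
y3 = a OR e = L OR L = L
y4 = f OR y3 = L OR L = L
y5 = y4 OR f = L OR L = L
y6 = y5 NOR y2 = L NOR L = H
y8 = NOT y6 = NOT H = L
y9 = NOT y8 = NOT L = H
y10 = y8 NOR y6 = L NOR H = L
y14 = y10 NOR y8 = L NOR L = H

y9 = H, y14 = H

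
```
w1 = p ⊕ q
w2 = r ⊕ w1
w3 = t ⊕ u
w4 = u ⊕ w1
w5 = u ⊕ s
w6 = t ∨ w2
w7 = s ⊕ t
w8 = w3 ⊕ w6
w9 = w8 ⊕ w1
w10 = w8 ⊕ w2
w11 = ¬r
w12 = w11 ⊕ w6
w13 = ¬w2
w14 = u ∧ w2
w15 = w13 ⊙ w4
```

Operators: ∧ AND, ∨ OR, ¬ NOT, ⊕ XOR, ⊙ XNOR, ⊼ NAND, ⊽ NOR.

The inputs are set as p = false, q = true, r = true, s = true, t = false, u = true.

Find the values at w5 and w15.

w5 = false  w15 = false

w1 = p XOR q = false XOR true = true
w2 = r XOR w1 = true XOR true = false
w4 = u XOR w1 = true XOR true = false
w5 = u XOR s = true XOR true = false
w13 = NOT w2 = NOT false = true
w15 = w13 XNOR w4 = true XNOR false = false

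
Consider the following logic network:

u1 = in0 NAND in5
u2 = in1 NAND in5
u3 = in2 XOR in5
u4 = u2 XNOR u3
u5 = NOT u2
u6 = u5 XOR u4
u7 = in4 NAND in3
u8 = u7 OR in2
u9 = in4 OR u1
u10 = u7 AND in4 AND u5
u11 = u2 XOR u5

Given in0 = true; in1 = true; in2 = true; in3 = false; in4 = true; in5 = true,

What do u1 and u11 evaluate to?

u1 = false  u11 = true

u1 = in0 NAND in5 = true NAND true = false
u2 = in1 NAND in5 = true NAND true = false
u5 = NOT u2 = NOT false = true
u11 = u2 XOR u5 = false XOR true = true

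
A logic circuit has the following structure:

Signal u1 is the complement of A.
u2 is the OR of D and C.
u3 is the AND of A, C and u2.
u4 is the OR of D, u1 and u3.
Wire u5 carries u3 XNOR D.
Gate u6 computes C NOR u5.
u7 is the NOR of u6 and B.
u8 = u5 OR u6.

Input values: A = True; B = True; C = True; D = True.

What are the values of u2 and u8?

u2 = D OR C = True OR True = True
u3 = A AND C AND u2 = True AND True AND True = True
u5 = u3 XNOR D = True XNOR True = True
u6 = C NOR u5 = True NOR True = False
u8 = u5 OR u6 = True OR False = True

u2 = True, u8 = True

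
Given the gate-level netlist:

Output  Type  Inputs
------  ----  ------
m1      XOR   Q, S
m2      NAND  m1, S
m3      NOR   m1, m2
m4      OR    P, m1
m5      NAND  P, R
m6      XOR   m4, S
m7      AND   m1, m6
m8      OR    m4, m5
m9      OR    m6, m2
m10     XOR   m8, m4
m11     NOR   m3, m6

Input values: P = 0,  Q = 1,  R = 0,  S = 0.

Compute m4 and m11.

m4 = 1, m11 = 0

m1 = Q XOR S = 1 XOR 0 = 1
m2 = m1 NAND S = 1 NAND 0 = 1
m3 = m1 NOR m2 = 1 NOR 1 = 0
m4 = P OR m1 = 0 OR 1 = 1
m6 = m4 XOR S = 1 XOR 0 = 1
m11 = m3 NOR m6 = 0 NOR 1 = 0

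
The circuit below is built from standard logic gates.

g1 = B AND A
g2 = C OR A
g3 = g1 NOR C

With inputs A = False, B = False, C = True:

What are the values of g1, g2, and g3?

g1 = B AND A = False AND False = False
g2 = C OR A = True OR False = True
g3 = g1 NOR C = False NOR True = False

g1 = False; g2 = True; g3 = False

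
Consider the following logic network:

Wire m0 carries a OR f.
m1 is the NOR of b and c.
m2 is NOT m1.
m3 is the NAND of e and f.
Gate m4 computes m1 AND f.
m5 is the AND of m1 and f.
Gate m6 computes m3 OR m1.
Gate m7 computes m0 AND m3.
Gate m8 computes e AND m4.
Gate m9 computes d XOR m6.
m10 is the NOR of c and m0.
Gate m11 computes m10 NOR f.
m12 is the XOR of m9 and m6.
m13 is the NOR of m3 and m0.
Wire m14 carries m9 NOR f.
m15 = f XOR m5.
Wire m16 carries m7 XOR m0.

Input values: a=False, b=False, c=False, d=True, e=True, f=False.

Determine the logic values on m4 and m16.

m4 = False, m16 = False

m0 = a OR f = False OR False = False
m1 = b NOR c = False NOR False = True
m3 = e NAND f = True NAND False = True
m4 = m1 AND f = True AND False = False
m7 = m0 AND m3 = False AND True = False
m16 = m7 XOR m0 = False XOR False = False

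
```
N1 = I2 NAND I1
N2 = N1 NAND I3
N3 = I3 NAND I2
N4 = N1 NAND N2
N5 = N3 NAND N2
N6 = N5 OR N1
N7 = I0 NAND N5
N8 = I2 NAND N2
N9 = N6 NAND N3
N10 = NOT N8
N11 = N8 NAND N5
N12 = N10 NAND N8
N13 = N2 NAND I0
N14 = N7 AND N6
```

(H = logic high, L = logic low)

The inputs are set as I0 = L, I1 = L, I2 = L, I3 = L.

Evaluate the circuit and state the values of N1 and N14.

N1 = I2 NAND I1 = L NAND L = H
N2 = N1 NAND I3 = H NAND L = H
N3 = I3 NAND I2 = L NAND L = H
N5 = N3 NAND N2 = H NAND H = L
N6 = N5 OR N1 = L OR H = H
N7 = I0 NAND N5 = L NAND L = H
N14 = N7 AND N6 = H AND H = H

N1 = H; N14 = H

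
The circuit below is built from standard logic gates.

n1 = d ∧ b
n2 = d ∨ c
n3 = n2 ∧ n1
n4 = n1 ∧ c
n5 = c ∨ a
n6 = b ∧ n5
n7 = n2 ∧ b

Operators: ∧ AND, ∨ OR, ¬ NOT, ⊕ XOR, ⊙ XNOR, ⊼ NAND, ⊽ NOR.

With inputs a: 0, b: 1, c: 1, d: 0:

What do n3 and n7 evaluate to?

n1 = d AND b = 0 AND 1 = 0
n2 = d OR c = 0 OR 1 = 1
n3 = n2 AND n1 = 1 AND 0 = 0
n7 = n2 AND b = 1 AND 1 = 1

n3 = 0  n7 = 1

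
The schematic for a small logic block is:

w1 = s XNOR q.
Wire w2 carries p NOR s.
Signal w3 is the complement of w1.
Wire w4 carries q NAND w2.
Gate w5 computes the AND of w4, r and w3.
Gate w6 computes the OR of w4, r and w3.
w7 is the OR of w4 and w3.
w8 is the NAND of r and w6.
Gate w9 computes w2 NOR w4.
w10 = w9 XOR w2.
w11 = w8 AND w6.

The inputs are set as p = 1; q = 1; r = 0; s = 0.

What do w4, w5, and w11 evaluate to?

w1 = s XNOR q = 0 XNOR 1 = 0
w2 = p NOR s = 1 NOR 0 = 0
w3 = NOT w1 = NOT 0 = 1
w4 = q NAND w2 = 1 NAND 0 = 1
w5 = w4 AND r AND w3 = 1 AND 0 AND 1 = 0
w6 = w4 OR r OR w3 = 1 OR 0 OR 1 = 1
w8 = r NAND w6 = 0 NAND 1 = 1
w11 = w8 AND w6 = 1 AND 1 = 1

w4 = 1, w5 = 0, w11 = 1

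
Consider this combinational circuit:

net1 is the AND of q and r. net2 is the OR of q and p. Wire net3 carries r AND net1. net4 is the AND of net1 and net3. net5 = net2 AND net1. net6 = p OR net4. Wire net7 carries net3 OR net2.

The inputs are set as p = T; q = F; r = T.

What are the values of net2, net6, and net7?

net2 = T, net6 = T, net7 = T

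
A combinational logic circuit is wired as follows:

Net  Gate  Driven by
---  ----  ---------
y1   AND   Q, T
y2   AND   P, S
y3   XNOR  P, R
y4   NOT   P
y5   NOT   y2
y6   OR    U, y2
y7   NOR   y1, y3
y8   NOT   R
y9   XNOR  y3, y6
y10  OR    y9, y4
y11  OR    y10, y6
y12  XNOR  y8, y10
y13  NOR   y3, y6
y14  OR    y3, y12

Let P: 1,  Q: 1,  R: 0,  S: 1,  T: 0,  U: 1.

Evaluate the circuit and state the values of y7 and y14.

y7 = 1, y14 = 0

y1 = Q AND T = 1 AND 0 = 0
y2 = P AND S = 1 AND 1 = 1
y3 = P XNOR R = 1 XNOR 0 = 0
y4 = NOT P = NOT 1 = 0
y6 = U OR y2 = 1 OR 1 = 1
y7 = y1 NOR y3 = 0 NOR 0 = 1
y8 = NOT R = NOT 0 = 1
y9 = y3 XNOR y6 = 0 XNOR 1 = 0
y10 = y9 OR y4 = 0 OR 0 = 0
y12 = y8 XNOR y10 = 1 XNOR 0 = 0
y14 = y3 OR y12 = 0 OR 0 = 0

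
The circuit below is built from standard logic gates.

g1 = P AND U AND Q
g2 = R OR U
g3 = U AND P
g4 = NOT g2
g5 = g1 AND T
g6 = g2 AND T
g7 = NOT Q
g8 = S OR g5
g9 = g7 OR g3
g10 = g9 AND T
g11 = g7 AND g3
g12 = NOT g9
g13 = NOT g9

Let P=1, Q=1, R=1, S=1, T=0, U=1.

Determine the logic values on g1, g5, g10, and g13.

g1 = 1  g5 = 0  g10 = 0  g13 = 0

g1 = P AND U AND Q = 1 AND 1 AND 1 = 1
g3 = U AND P = 1 AND 1 = 1
g5 = g1 AND T = 1 AND 0 = 0
g7 = NOT Q = NOT 1 = 0
g9 = g7 OR g3 = 0 OR 1 = 1
g10 = g9 AND T = 1 AND 0 = 0
g13 = NOT g9 = NOT 1 = 0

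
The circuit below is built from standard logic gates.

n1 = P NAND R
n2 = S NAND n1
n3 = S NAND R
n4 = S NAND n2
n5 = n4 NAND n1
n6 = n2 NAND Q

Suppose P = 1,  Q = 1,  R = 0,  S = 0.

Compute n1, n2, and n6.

n1 = 1, n2 = 1, n6 = 0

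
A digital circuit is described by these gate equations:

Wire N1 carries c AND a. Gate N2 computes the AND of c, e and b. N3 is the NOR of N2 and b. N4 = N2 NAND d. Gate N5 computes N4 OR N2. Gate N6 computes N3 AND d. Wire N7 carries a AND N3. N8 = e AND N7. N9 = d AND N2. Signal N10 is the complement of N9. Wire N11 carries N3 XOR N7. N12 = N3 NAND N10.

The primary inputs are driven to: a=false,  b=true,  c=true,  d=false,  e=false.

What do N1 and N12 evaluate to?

N1 = c AND a = true AND false = false
N2 = c AND e AND b = true AND false AND true = false
N3 = N2 NOR b = false NOR true = false
N9 = d AND N2 = false AND false = false
N10 = NOT N9 = NOT false = true
N12 = N3 NAND N10 = false NAND true = true

N1 = false  N12 = true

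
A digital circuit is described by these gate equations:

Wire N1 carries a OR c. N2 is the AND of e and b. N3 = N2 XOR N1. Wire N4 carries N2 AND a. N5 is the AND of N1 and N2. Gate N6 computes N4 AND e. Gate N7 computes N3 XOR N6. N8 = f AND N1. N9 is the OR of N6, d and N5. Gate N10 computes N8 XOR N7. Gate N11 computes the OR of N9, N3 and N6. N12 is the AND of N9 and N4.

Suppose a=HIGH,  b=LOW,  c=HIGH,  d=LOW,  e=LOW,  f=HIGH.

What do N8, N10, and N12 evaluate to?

N8 = HIGH, N10 = LOW, N12 = LOW

N1 = a OR c = HIGH OR HIGH = HIGH
N2 = e AND b = LOW AND LOW = LOW
N3 = N2 XOR N1 = LOW XOR HIGH = HIGH
N4 = N2 AND a = LOW AND HIGH = LOW
N5 = N1 AND N2 = HIGH AND LOW = LOW
N6 = N4 AND e = LOW AND LOW = LOW
N7 = N3 XOR N6 = HIGH XOR LOW = HIGH
N8 = f AND N1 = HIGH AND HIGH = HIGH
N9 = N6 OR d OR N5 = LOW OR LOW OR LOW = LOW
N10 = N8 XOR N7 = HIGH XOR HIGH = LOW
N12 = N9 AND N4 = LOW AND LOW = LOW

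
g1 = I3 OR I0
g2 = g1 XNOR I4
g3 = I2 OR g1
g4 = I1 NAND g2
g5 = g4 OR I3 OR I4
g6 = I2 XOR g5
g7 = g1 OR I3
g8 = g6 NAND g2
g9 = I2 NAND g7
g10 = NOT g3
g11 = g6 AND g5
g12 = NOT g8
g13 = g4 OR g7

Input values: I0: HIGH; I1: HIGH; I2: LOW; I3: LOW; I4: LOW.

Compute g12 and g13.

g1 = I3 OR I0 = LOW OR HIGH = HIGH
g2 = g1 XNOR I4 = HIGH XNOR LOW = LOW
g4 = I1 NAND g2 = HIGH NAND LOW = HIGH
g5 = g4 OR I3 OR I4 = HIGH OR LOW OR LOW = HIGH
g6 = I2 XOR g5 = LOW XOR HIGH = HIGH
g7 = g1 OR I3 = HIGH OR LOW = HIGH
g8 = g6 NAND g2 = HIGH NAND LOW = HIGH
g12 = NOT g8 = NOT HIGH = LOW
g13 = g4 OR g7 = HIGH OR HIGH = HIGH

g12 = LOW; g13 = HIGH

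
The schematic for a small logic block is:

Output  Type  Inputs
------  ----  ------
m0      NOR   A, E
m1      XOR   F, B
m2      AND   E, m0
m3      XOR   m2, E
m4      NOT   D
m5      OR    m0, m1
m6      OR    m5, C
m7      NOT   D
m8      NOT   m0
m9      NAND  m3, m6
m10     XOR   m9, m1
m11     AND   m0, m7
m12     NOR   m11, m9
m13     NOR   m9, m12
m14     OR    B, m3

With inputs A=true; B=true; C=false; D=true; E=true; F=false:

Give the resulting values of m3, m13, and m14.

m3 = true, m13 = false, m14 = true

m0 = A NOR E = true NOR true = false
m1 = F XOR B = false XOR true = true
m2 = E AND m0 = true AND false = false
m3 = m2 XOR E = false XOR true = true
m5 = m0 OR m1 = false OR true = true
m6 = m5 OR C = true OR false = true
m7 = NOT D = NOT true = false
m9 = m3 NAND m6 = true NAND true = false
m11 = m0 AND m7 = false AND false = false
m12 = m11 NOR m9 = false NOR false = true
m13 = m9 NOR m12 = false NOR true = false
m14 = B OR m3 = true OR true = true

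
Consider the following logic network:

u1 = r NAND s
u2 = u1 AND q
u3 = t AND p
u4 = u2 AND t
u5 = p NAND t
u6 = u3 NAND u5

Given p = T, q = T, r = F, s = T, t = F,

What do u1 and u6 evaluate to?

u1 = T; u6 = T

u1 = r NAND s = F NAND T = T
u3 = t AND p = F AND T = F
u5 = p NAND t = T NAND F = T
u6 = u3 NAND u5 = F NAND T = T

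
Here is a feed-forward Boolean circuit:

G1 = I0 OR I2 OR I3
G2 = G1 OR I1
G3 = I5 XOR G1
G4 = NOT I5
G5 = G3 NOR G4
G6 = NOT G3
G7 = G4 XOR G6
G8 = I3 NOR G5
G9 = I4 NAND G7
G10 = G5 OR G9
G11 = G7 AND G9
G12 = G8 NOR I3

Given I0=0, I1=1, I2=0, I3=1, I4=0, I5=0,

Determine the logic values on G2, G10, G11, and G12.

G2 = 1, G10 = 1, G11 = 1, G12 = 0

G1 = I0 OR I2 OR I3 = 0 OR 0 OR 1 = 1
G2 = G1 OR I1 = 1 OR 1 = 1
G3 = I5 XOR G1 = 0 XOR 1 = 1
G4 = NOT I5 = NOT 0 = 1
G5 = G3 NOR G4 = 1 NOR 1 = 0
G6 = NOT G3 = NOT 1 = 0
G7 = G4 XOR G6 = 1 XOR 0 = 1
G8 = I3 NOR G5 = 1 NOR 0 = 0
G9 = I4 NAND G7 = 0 NAND 1 = 1
G10 = G5 OR G9 = 0 OR 1 = 1
G11 = G7 AND G9 = 1 AND 1 = 1
G12 = G8 NOR I3 = 0 NOR 1 = 0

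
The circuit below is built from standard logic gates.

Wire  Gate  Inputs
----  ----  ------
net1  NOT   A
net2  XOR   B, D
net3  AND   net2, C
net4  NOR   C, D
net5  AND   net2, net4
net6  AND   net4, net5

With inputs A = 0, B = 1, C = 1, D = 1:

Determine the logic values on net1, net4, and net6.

net1 = 1, net4 = 0, net6 = 0

net1 = NOT A = NOT 0 = 1
net2 = B XOR D = 1 XOR 1 = 0
net4 = C NOR D = 1 NOR 1 = 0
net5 = net2 AND net4 = 0 AND 0 = 0
net6 = net4 AND net5 = 0 AND 0 = 0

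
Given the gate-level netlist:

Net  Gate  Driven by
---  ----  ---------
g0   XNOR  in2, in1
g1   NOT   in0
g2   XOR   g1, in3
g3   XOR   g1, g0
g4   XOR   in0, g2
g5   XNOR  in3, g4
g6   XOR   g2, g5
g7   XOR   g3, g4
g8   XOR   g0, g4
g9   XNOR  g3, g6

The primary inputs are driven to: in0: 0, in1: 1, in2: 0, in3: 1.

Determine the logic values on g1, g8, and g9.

g1 = 1; g8 = 0; g9 = 0

g0 = in2 XNOR in1 = 0 XNOR 1 = 0
g1 = NOT in0 = NOT 0 = 1
g2 = g1 XOR in3 = 1 XOR 1 = 0
g3 = g1 XOR g0 = 1 XOR 0 = 1
g4 = in0 XOR g2 = 0 XOR 0 = 0
g5 = in3 XNOR g4 = 1 XNOR 0 = 0
g6 = g2 XOR g5 = 0 XOR 0 = 0
g8 = g0 XOR g4 = 0 XOR 0 = 0
g9 = g3 XNOR g6 = 1 XNOR 0 = 0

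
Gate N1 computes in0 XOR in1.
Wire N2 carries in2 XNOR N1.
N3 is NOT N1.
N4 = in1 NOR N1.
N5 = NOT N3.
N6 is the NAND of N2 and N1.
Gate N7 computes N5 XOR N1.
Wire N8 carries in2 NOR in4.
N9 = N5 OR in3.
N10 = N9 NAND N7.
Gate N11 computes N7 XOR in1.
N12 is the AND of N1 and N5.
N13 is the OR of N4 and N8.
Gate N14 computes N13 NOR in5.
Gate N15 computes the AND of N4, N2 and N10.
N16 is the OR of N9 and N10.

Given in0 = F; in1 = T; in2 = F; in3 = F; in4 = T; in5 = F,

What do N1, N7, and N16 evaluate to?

N1 = in0 XOR in1 = F XOR T = T
N3 = NOT N1 = NOT T = F
N5 = NOT N3 = NOT F = T
N7 = N5 XOR N1 = T XOR T = F
N9 = N5 OR in3 = T OR F = T
N10 = N9 NAND N7 = T NAND F = T
N16 = N9 OR N10 = T OR T = T

N1 = T, N7 = F, N16 = T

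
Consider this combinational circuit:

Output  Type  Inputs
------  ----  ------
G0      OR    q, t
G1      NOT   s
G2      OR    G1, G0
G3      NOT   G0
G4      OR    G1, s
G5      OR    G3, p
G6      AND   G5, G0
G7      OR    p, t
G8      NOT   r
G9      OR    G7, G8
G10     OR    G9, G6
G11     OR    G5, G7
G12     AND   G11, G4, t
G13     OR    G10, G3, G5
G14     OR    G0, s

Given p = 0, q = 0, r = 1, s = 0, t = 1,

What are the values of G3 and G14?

G3 = 0, G14 = 1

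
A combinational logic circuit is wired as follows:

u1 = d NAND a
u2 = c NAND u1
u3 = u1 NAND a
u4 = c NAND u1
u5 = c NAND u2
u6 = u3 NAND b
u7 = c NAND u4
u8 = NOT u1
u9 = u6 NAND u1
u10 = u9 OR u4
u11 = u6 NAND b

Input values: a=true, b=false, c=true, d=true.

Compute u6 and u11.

u6 = true  u11 = true

u1 = d NAND a = true NAND true = false
u3 = u1 NAND a = false NAND true = true
u6 = u3 NAND b = true NAND false = true
u11 = u6 NAND b = true NAND false = true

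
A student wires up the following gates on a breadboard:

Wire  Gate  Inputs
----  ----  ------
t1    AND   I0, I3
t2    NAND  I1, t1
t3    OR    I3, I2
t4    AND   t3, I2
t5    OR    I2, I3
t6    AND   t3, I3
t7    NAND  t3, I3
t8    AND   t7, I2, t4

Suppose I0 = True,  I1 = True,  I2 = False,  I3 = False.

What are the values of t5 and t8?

t5 = False, t8 = False

t3 = I3 OR I2 = False OR False = False
t4 = t3 AND I2 = False AND False = False
t5 = I2 OR I3 = False OR False = False
t7 = t3 NAND I3 = False NAND False = True
t8 = t7 AND I2 AND t4 = True AND False AND False = False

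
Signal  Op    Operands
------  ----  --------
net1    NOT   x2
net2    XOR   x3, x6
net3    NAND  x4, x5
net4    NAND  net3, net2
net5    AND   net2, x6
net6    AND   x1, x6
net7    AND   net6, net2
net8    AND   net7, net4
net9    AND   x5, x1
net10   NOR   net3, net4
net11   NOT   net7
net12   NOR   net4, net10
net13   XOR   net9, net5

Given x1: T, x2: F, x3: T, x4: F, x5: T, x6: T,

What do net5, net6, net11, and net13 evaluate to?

net2 = x3 XOR x6 = T XOR T = F
net5 = net2 AND x6 = F AND T = F
net6 = x1 AND x6 = T AND T = T
net7 = net6 AND net2 = T AND F = F
net9 = x5 AND x1 = T AND T = T
net11 = NOT net7 = NOT F = T
net13 = net9 XOR net5 = T XOR F = T

net5 = F, net6 = T, net11 = T, net13 = T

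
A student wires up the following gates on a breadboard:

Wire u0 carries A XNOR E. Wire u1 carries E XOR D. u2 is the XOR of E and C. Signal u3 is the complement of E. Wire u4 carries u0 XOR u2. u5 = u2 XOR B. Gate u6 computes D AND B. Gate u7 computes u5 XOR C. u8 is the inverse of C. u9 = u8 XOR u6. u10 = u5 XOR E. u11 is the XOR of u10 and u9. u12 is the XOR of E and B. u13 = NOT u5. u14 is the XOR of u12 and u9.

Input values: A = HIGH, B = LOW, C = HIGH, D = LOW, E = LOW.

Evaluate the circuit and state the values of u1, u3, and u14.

u1 = LOW, u3 = HIGH, u14 = LOW

u1 = E XOR D = LOW XOR LOW = LOW
u3 = NOT E = NOT LOW = HIGH
u6 = D AND B = LOW AND LOW = LOW
u8 = NOT C = NOT HIGH = LOW
u9 = u8 XOR u6 = LOW XOR LOW = LOW
u12 = E XOR B = LOW XOR LOW = LOW
u14 = u12 XOR u9 = LOW XOR LOW = LOW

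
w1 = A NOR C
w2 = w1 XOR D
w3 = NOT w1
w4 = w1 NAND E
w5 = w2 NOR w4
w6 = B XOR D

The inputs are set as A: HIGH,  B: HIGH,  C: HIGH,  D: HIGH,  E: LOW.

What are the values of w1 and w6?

w1 = LOW  w6 = LOW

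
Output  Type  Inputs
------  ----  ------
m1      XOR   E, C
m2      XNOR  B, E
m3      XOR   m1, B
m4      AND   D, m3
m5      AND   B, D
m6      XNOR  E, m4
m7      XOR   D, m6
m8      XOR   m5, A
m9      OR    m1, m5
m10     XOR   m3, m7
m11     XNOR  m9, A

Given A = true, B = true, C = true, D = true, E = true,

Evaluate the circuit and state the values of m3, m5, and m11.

m1 = E XOR C = true XOR true = false
m3 = m1 XOR B = false XOR true = true
m5 = B AND D = true AND true = true
m9 = m1 OR m5 = false OR true = true
m11 = m9 XNOR A = true XNOR true = true

m3 = true  m5 = true  m11 = true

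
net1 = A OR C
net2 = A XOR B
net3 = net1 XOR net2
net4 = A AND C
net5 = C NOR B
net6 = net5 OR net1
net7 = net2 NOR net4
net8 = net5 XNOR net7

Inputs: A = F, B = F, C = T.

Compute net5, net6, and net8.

net5 = F, net6 = T, net8 = F

net1 = A OR C = F OR T = T
net2 = A XOR B = F XOR F = F
net4 = A AND C = F AND T = F
net5 = C NOR B = T NOR F = F
net6 = net5 OR net1 = F OR T = T
net7 = net2 NOR net4 = F NOR F = T
net8 = net5 XNOR net7 = F XNOR T = F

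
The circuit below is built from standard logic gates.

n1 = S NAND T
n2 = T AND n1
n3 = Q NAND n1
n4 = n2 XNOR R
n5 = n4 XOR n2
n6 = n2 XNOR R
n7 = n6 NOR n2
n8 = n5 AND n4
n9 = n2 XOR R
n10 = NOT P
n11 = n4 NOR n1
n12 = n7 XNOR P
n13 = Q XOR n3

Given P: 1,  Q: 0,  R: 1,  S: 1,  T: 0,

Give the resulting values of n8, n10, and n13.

n8 = 0, n10 = 0, n13 = 1

n1 = S NAND T = 1 NAND 0 = 1
n2 = T AND n1 = 0 AND 1 = 0
n3 = Q NAND n1 = 0 NAND 1 = 1
n4 = n2 XNOR R = 0 XNOR 1 = 0
n5 = n4 XOR n2 = 0 XOR 0 = 0
n8 = n5 AND n4 = 0 AND 0 = 0
n10 = NOT P = NOT 1 = 0
n13 = Q XOR n3 = 0 XOR 1 = 1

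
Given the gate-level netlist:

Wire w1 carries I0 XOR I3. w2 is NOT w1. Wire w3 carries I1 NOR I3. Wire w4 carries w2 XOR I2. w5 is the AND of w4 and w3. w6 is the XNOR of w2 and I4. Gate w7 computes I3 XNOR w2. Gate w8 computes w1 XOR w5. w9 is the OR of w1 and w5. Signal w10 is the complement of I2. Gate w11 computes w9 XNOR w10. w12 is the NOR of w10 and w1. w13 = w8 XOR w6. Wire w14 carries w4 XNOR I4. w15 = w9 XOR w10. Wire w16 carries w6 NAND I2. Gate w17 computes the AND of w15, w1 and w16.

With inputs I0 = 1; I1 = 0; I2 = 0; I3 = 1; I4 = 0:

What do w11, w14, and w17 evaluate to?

w11 = 0; w14 = 0; w17 = 0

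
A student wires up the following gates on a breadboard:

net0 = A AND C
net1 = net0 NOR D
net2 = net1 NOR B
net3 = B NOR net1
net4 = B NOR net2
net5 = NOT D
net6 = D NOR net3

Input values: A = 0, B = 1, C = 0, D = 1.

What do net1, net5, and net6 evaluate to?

net0 = A AND C = 0 AND 0 = 0
net1 = net0 NOR D = 0 NOR 1 = 0
net3 = B NOR net1 = 1 NOR 0 = 0
net5 = NOT D = NOT 1 = 0
net6 = D NOR net3 = 1 NOR 0 = 0

net1 = 0  net5 = 0  net6 = 0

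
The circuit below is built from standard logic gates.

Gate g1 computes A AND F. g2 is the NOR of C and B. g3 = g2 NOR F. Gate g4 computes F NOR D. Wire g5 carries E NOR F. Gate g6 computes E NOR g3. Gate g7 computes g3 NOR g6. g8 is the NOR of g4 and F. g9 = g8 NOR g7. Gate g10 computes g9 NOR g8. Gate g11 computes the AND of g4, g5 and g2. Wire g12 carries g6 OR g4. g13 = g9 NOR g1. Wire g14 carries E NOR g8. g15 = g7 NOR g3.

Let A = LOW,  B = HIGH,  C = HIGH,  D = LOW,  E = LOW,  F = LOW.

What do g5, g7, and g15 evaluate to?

g2 = C NOR B = HIGH NOR HIGH = LOW
g3 = g2 NOR F = LOW NOR LOW = HIGH
g5 = E NOR F = LOW NOR LOW = HIGH
g6 = E NOR g3 = LOW NOR HIGH = LOW
g7 = g3 NOR g6 = HIGH NOR LOW = LOW
g15 = g7 NOR g3 = LOW NOR HIGH = LOW

g5 = HIGH  g7 = LOW  g15 = LOW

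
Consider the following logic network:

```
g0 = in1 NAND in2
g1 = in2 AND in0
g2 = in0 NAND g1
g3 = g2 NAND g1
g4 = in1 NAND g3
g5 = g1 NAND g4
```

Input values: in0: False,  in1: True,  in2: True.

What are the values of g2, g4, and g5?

g2 = True, g4 = False, g5 = True

g1 = in2 AND in0 = True AND False = False
g2 = in0 NAND g1 = False NAND False = True
g3 = g2 NAND g1 = True NAND False = True
g4 = in1 NAND g3 = True NAND True = False
g5 = g1 NAND g4 = False NAND False = True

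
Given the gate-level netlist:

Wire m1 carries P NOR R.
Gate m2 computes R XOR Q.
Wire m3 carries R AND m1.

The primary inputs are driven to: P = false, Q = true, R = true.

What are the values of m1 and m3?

m1 = P NOR R = false NOR true = false
m3 = R AND m1 = true AND false = false

m1 = false, m3 = false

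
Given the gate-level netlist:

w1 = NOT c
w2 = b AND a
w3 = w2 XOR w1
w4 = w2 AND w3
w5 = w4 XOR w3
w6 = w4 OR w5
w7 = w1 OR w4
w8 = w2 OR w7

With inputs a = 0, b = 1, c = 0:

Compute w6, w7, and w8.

w6 = 1  w7 = 1  w8 = 1

w1 = NOT c = NOT 0 = 1
w2 = b AND a = 1 AND 0 = 0
w3 = w2 XOR w1 = 0 XOR 1 = 1
w4 = w2 AND w3 = 0 AND 1 = 0
w5 = w4 XOR w3 = 0 XOR 1 = 1
w6 = w4 OR w5 = 0 OR 1 = 1
w7 = w1 OR w4 = 1 OR 0 = 1
w8 = w2 OR w7 = 0 OR 1 = 1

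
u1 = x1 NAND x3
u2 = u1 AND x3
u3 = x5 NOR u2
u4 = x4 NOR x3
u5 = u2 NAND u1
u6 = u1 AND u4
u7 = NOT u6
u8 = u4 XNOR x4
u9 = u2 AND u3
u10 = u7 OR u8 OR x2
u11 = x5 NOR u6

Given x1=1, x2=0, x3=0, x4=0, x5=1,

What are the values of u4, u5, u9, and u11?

u4 = 1; u5 = 1; u9 = 0; u11 = 0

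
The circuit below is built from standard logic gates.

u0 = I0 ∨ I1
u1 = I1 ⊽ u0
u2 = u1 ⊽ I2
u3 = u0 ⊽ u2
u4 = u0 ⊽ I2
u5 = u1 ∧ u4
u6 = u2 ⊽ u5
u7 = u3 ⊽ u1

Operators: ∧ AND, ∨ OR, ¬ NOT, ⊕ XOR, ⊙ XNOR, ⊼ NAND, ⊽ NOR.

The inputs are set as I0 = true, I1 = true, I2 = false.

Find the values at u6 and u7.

u0 = I0 OR I1 = true OR true = true
u1 = I1 NOR u0 = true NOR true = false
u2 = u1 NOR I2 = false NOR false = true
u3 = u0 NOR u2 = true NOR true = false
u4 = u0 NOR I2 = true NOR false = false
u5 = u1 AND u4 = false AND false = false
u6 = u2 NOR u5 = true NOR false = false
u7 = u3 NOR u1 = false NOR false = true

u6 = false, u7 = true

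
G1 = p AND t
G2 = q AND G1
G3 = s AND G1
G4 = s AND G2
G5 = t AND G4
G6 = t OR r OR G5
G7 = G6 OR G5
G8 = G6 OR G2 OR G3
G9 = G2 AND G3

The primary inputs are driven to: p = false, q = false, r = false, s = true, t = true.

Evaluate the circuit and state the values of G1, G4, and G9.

G1 = p AND t = false AND true = false
G2 = q AND G1 = false AND false = false
G3 = s AND G1 = true AND false = false
G4 = s AND G2 = true AND false = false
G9 = G2 AND G3 = false AND false = false

G1 = false; G4 = false; G9 = false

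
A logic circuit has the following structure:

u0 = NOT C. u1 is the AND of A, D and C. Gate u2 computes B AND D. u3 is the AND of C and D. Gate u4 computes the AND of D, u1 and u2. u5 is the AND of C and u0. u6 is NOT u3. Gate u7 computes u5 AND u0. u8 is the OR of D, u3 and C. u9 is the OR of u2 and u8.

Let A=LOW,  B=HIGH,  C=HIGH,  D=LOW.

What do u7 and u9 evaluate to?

u0 = NOT C = NOT HIGH = LOW
u2 = B AND D = HIGH AND LOW = LOW
u3 = C AND D = HIGH AND LOW = LOW
u5 = C AND u0 = HIGH AND LOW = LOW
u7 = u5 AND u0 = LOW AND LOW = LOW
u8 = D OR u3 OR C = LOW OR LOW OR HIGH = HIGH
u9 = u2 OR u8 = LOW OR HIGH = HIGH

u7 = LOW  u9 = HIGH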